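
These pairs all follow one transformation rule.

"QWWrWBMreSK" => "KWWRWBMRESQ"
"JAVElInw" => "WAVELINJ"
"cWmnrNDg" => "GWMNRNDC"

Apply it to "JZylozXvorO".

Rule — swap the first and last characters, then convert every letter to uppercase.
For "JZylozXvorO" the result is "OZYLOZXVORJ".

OZYLOZXVORJ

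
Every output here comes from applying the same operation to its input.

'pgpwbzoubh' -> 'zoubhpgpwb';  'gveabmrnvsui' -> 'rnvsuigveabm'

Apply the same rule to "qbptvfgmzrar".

The rule is to swap the front and back halves of the string.
"qbptvfgmzrar" → "gmzrarqbptvf".

gmzrarqbptvf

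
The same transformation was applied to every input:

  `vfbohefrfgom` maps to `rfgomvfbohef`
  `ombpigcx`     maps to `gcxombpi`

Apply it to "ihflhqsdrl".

sdrlihflhq

The pattern: move the first character to the end, then swap the front and back halves of the string.
Starting from "ihflhqsdrl": after the first operation, "hflhqsdrli"; after the second, "sdrlihflhq".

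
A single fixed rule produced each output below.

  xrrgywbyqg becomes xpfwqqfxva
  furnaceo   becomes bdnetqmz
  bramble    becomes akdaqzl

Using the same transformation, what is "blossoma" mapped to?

nlzaknrr

The pattern: shift every letter 1 place backward in the alphabet (wrapping around), then move the last 3 characters to the front (rotate right by 3).
"blossoma" → "aknrrnlz" → "nlzaknrr".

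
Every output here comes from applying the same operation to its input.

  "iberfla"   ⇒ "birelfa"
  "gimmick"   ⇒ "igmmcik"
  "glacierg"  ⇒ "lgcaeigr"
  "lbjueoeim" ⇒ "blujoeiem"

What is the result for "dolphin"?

odplihn

What's happening: swap each adjacent pair of characters (1↔2, 3↔4, ...).
Doing the same to "dolphin": "odplihn".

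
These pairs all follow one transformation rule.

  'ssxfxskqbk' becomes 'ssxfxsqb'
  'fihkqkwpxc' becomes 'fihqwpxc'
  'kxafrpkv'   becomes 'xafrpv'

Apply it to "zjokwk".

zjow

The pattern: remove every "k".
So "zjokwk" becomes "zjow".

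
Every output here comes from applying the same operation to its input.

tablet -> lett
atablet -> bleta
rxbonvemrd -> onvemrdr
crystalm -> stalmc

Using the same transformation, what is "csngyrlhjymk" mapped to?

The transformation: move the first 3 characters to the end (rotate left by 3), then delete the last 2 characters.
On "csngyrlhjymk": the first step gives "gyrlhjymkcsn", and the second then gives "gyrlhjymkc".
(Check on "atablet": → "bletata" → "bleta" ✓)

gyrlhjymkc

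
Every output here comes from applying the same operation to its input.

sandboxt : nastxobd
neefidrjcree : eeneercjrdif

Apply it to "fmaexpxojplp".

amfplpjoxpxe

Looking at the pairs, the operation is to reverse the string, then move the last 3 characters to the front (rotate right by 3).
"fmaexpxojplp" → "plpjoxpxeamf" → "amfplpjoxpxe".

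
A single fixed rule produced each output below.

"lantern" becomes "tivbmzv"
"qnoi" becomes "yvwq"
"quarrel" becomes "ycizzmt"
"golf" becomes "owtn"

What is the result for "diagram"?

In each case the input is transformed by: shift every letter 8 places forward in the alphabet (wrapping around).
"diagram" → "lqioziu".

lqioziu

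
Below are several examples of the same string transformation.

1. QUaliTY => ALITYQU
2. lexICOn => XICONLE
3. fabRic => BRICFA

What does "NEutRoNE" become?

The pattern: move the first 2 characters to the end (rotate left by 2), then convert every letter to uppercase.
So "NEutRoNE" becomes "UTRONENE".

UTRONENE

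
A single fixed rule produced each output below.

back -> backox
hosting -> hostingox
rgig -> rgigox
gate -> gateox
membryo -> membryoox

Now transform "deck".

deckox

The rule is to append "ox".
"deck" → "deckox".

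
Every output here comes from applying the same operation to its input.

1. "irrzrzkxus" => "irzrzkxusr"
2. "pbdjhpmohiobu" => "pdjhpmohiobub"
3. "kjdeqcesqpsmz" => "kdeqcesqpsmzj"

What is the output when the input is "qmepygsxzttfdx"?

qepygsxzttfdxm

The transformation: move the first character to the end, then swap the first and last characters.
Starting from "qmepygsxzttfdx": after the first operation, "mepygsxzttfdxq"; after the second, "qepygsxzttfdxm".
(Check on "kjdeqcesqpsmz": → "jdeqcesqpsmzk" → "kdeqcesqpsmzj" ✓)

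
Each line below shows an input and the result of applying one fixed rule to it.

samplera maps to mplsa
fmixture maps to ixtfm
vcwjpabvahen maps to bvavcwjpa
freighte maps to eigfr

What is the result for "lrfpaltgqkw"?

ltglrfpa

Each output is the input with this applied: delete the last 3 characters, then move the last 3 characters to the front (rotate right by 3).
Working it through for "lrfpaltgqkw": intermediate "lrfpaltg", final "ltglrfpa".
(Check on "freighte": → "freig" → "eigfr" ✓)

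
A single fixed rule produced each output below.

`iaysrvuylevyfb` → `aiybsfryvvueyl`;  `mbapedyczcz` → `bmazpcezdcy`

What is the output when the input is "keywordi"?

The pattern: move the first character to the end, then take characters alternately from the front and the back (1st, last, 2nd, 2nd-last, ...).
Applying both steps to "keywordi": "eywordik", then "ekyiwdor".

ekyiwdor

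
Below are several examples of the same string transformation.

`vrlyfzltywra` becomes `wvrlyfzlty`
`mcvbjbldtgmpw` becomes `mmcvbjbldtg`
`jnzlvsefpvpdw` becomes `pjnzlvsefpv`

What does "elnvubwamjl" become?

The transformation: delete the last 2 characters, then move the last character to the front.
Working it through for "elnvubwamjl": intermediate "elnvubwam", final "melnvubwa".

melnvubwa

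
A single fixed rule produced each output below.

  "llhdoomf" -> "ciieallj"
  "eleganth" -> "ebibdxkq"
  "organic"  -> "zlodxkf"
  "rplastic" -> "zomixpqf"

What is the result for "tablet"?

qqxyib

What's happening: move the last character to the front, then shift every letter 3 places backward in the alphabet (wrapping around).
For "tablet", step one produces "ttable"; step two turns that into "qqxyib".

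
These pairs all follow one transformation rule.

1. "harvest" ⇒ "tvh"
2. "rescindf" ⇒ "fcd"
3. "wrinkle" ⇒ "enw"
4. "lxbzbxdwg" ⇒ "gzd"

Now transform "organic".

The rule is to swap the first and last characters, then keep one character in every 3, starting at position 1 (positions 1st, 4th, 7th, ...).
On "organic": the first step gives "crganio", and the second then gives "cao".

cao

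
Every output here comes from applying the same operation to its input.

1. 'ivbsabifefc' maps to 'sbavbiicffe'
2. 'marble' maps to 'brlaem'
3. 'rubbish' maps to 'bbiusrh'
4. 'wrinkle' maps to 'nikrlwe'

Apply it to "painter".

Looking at the pairs, the operation is to move the first 3 characters to the end (rotate left by 3), then take characters alternately from the front and the back (1st, last, 2nd, 2nd-last, ...).
Applying both steps to "painter": "nterpai", then "nitaepr".

nitaepr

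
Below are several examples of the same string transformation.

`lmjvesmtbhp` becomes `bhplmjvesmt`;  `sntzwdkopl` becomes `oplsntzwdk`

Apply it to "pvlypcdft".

dftpvlypc

Looking at the pairs, the operation is to move the last 3 characters to the front (rotate right by 3).
For "pvlypcdft" the result is "dftpvlypc".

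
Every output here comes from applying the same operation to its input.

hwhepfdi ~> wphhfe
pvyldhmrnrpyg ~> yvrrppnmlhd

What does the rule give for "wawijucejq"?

Rule — delete the last 2 characters, then sort the characters into reverse alphabetical order.
For "wawijucejq" the result is "wwujieca".

wwujieca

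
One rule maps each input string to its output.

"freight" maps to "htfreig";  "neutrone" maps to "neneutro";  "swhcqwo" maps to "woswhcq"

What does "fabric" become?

What's happening: move the last 2 characters to the front (rotate right by 2).
"fabric" → "icfabr".

icfabr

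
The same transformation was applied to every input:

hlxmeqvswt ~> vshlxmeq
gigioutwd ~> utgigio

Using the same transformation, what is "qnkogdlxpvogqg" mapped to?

The rule is to delete the last 2 characters, then move the last 2 characters to the front (rotate right by 2).
Applying that to "qnkogdlxpvogqg" gives "ogqnkogdlxpv".

ogqnkogdlxpv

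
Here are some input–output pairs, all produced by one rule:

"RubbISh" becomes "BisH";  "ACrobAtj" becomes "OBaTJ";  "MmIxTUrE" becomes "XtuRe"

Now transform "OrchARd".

HarD

In each case the input is transformed by: flip the case of every letter, then delete the first 3 characters.
Starting from "OrchARd": after the first operation, "oRCHarD"; after the second, "HarD".
(Check on "RubbISh": → "rUBBisH" → "BisH" ✓)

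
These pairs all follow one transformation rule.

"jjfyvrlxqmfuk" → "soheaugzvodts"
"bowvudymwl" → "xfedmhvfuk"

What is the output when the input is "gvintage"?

The rule is to shift every letter 9 places forward in the alphabet (wrapping around), then move the first character to the end.
On "gvintage": the first step gives "perwcjpn", and the second then gives "erwcjpnp".

erwcjpnp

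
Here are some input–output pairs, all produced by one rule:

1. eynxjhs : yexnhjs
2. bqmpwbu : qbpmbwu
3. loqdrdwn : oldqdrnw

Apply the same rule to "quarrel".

What's happening: swap each adjacent pair of characters (1↔2, 3↔4, ...).
So "quarrel" becomes "uqraerl".

uqraerl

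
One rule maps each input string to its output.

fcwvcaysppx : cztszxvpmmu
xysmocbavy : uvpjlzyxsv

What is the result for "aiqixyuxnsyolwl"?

xfnfuvrukpvliti

The rule is to shift every letter 3 places backward in the alphabet (wrapping around).
Doing the same to "aiqixyuxnsyolwl": "xfnfuvrukpvliti".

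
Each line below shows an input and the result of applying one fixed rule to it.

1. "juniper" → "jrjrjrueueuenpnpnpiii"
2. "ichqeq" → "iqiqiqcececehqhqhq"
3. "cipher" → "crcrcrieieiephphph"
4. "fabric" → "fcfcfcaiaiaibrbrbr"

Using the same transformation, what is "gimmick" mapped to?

gkgkgkicicicmimimimmm

Looking at the pairs, the operation is to repeat every character 3 times, then take characters alternately from the front and the back (1st, last, 2nd, 2nd-last, ...).
On "gimmick": the first step gives "gggiiimmmmmmiiiccckkk", and the second then gives "gkgkgkicicicmimimimmm".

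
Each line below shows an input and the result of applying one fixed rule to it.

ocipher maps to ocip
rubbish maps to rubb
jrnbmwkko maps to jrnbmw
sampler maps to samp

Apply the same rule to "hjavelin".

hjave

The pattern: delete the last 3 characters.
"hjavelin" → "hjave".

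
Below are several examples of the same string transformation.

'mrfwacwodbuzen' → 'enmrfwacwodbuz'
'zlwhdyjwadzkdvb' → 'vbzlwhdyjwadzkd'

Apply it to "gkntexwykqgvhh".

hhgkntexwykqgv

Each output is the input with this applied: move the last 2 characters to the front (rotate right by 2).
"gkntexwykqgvhh" → "hhgkntexwykqgv".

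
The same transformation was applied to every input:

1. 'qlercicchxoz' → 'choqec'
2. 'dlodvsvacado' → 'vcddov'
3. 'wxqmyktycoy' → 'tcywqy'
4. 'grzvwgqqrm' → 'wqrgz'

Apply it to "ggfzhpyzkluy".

ykugfh

Each output is the input with this applied: keep every other character starting from the first (positions 1st, 3rd, 5th, ...), then move the last 3 characters to the front (rotate right by 3).
On "ggfzhpyzkluy": the first step gives "gfhyku", and the second then gives "ykugfh".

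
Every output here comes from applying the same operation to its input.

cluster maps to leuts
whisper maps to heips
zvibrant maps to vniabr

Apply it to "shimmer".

Rule — take characters alternately from the front and the back (1st, last, 2nd, 2nd-last, ...), then delete the first 2 characters.
On "shimmer": the first step gives "srheimm", and the second then gives "heimm".

heimm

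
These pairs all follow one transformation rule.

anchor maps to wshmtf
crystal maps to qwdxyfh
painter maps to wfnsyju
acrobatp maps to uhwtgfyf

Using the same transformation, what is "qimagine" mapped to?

jnrflnsv

In each case the input is transformed by: swap the first and last characters, then shift every letter 5 places forward in the alphabet (wrapping around).
On "qimagine": the first step gives "eimaginq", and the second then gives "jnrflnsv".
(Check on "anchor": → "rnchoa" → "wshmtf" ✓)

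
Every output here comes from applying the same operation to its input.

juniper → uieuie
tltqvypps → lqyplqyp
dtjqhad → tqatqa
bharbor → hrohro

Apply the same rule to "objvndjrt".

bvdrbvdr

Each output is the input with this applied: keep every other character starting from the second (positions 2nd, 4th, 6th, ...), then write the whole string twice.
On "objvndjrt": the first step gives "bvdr", and the second then gives "bvdrbvdr".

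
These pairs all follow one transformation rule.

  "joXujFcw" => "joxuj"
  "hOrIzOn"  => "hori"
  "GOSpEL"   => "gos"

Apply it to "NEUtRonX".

What's happening: delete the last 3 characters, then convert every letter to lowercase.
On "NEUtRonX": the first step gives "NEUtR", and the second then gives "neutr".

neutr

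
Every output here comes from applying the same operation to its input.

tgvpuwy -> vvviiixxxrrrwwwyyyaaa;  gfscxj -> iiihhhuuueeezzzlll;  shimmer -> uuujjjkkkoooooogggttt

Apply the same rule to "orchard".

qqqttteeejjjccctttfff

The rule is to repeat every character 3 times, then shift every letter 2 places forward in the alphabet (wrapping around).
On "orchard": the first step gives "ooorrrccchhhaaarrrddd", and the second then gives "qqqttteeejjjccctttfff".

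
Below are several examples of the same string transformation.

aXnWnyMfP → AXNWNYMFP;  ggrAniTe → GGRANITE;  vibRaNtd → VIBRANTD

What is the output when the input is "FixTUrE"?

Looking at the pairs, the operation is to convert every letter to uppercase.
Applying that to "FixTUrE" gives "FIXTURE".

FIXTURE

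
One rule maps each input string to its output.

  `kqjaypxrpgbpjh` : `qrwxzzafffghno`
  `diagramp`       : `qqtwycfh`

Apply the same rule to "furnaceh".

Each output is the input with this applied: sort the characters into alphabetical order, then shift every letter 10 places backward in the alphabet (wrapping around).
For "furnaceh", step one produces "acefhnru"; step two turns that into "qsuvxdhk".

qsuvxdhk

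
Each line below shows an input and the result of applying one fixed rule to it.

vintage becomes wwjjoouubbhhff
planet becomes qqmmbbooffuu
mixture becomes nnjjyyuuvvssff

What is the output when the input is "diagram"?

Rule — shift every letter 1 place forward in the alphabet (wrapping around), then double every character.
Starting from "diagram": after the first operation, "ejbhsbn"; after the second, "eejjbbhhssbbnn".

eejjbbhhssbbnn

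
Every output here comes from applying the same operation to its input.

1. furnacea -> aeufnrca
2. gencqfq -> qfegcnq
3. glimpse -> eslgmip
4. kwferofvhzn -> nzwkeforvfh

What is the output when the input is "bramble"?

elrbmab

What's happening: move the last 2 characters to the front (rotate right by 2), then swap each adjacent pair of characters (1↔2, 3↔4, ...).
Doing the same to "bramble": "elrbmab".
(Check on "kwferofvhzn": → "znkwferofvh" → "nzwkeforvfh" ✓)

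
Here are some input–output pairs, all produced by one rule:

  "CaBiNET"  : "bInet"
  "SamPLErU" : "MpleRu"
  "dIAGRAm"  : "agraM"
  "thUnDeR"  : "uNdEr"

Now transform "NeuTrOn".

UtRoN

In each case the input is transformed by: delete the first 2 characters, then flip the case of every letter.
On "NeuTrOn": the first step gives "uTrOn", and the second then gives "UtRoN".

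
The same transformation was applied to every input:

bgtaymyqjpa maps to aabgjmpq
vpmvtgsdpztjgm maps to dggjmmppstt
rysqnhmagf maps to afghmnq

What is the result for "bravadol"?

aabdl

Rule — sort the characters into alphabetical order, then delete the last 3 characters.
"bravadol" → "aabdlorv" → "aabdl".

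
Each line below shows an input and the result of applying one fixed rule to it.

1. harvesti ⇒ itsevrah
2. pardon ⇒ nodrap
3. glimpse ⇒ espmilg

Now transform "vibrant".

The rule is to reverse the string.
"vibrant" → "tnarbiv".

tnarbiv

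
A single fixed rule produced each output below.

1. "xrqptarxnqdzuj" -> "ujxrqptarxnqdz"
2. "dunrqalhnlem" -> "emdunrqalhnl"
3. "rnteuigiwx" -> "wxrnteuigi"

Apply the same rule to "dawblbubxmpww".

wwdawblbubxmp

Looking at the pairs, the operation is to move the last 2 characters to the front (rotate right by 2).
So "dawblbubxmpww" becomes "wwdawblbubxmp".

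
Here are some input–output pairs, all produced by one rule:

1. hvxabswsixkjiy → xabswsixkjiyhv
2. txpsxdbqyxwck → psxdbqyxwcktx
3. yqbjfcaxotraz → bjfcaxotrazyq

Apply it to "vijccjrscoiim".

jccjrscoiimvi

Each output is the input with this applied: move the first 2 characters to the end (rotate left by 2).
So "vijccjrscoiim" becomes "jccjrscoiimvi".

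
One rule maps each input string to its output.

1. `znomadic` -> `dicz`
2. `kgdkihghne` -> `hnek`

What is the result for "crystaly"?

Looking at the pairs, the operation is to move the last 3 characters to the front (rotate right by 3), then keep only the first 4 characters.
On "crystaly": the first step gives "alycryst", and the second then gives "alyc".

alyc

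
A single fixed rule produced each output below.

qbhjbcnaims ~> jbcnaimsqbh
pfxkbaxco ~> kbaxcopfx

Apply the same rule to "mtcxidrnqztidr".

xidrnqztidrmtc

Each output is the input with this applied: move the first 3 characters to the end (rotate left by 3).
For "mtcxidrnqztidr" the result is "xidrnqztidrmtc".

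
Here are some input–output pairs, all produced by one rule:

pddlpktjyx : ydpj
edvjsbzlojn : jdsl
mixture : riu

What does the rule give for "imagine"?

What's happening: move the last 2 characters to the front (rotate right by 2), then keep one character in every 3, starting at position 1 (positions 1st, 4th, 7th, ...).
Starting from "imagine": after the first operation, "neimagi"; after the second, "nmi".

nmi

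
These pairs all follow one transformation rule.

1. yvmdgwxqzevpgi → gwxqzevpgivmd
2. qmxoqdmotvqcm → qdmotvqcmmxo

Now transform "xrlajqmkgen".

The rule is to delete the first character, then move the first 3 characters to the end (rotate left by 3).
On "xrlajqmkgen": the first step gives "rlajqmkgen", and the second then gives "jqmkgenrla".
(Check on "yvmdgwxqzevpgi": → "vmdgwxqzevpgi" → "gwxqzevpgivmd" ✓)

jqmkgenrla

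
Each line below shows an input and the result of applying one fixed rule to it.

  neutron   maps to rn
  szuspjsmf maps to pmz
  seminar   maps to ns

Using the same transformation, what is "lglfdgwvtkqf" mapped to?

dvqg

The transformation: move the first 2 characters to the end (rotate left by 2), then keep one character in every 3, starting at position 3 (positions 3rd, 6th, 9th, ...).
Applying both steps to "lglfdgwvtkqf": "lfdgwvtkqflg", then "dvqg".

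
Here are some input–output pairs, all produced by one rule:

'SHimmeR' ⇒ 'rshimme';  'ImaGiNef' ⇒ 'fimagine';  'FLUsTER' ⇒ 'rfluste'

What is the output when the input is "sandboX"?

xsandbo

Each output is the input with this applied: move the last character to the front, then convert every letter to lowercase.
Starting from "sandboX": after the first operation, "Xsandbo"; after the second, "xsandbo".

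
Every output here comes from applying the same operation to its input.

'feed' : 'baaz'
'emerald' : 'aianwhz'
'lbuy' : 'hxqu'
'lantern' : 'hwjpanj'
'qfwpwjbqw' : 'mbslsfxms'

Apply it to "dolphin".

The pattern: shift every letter 4 places backward in the alphabet (wrapping around).
Doing the same to "dolphin": "zkhldej".

zkhldej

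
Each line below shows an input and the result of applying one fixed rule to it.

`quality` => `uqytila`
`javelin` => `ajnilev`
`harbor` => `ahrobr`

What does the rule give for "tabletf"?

atftelb

What's happening: move the first 2 characters to the end (rotate left by 2), then reverse the string.
On "tabletf": the first step gives "bletfta", and the second then gives "atftelb".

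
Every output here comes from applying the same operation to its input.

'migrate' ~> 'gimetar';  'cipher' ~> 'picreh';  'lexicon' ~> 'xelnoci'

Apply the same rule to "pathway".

tapyawh

Looking at the pairs, the operation is to move the first 3 characters to the end (rotate left by 3), then reverse the string.
Applying both steps to "pathway": "hwaypat", then "tapyawh".
(Check on "lexicon": → "iconlex" → "xelnoci" ✓)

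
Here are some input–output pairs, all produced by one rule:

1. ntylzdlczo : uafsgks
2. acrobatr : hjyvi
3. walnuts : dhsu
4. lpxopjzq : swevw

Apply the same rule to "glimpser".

The rule is to shift every letter 7 places forward in the alphabet (wrapping around), then delete the last 3 characters.
Applying both steps to "glimpser": "nsptwzly", then "nsptw".
(Check on "acrobatr": → "hjyvihay" → "hjyvi" ✓)

nsptw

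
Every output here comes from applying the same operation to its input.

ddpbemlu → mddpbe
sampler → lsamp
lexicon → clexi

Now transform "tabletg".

The transformation: delete the last 2 characters, then move the last character to the front.
Applying that to "tabletg" gives "etabl".

etabl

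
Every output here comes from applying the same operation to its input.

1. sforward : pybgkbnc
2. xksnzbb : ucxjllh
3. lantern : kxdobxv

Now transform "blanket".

Looking at the pairs, the operation is to move the first character to the end, then shift every letter 10 places forward in the alphabet (wrapping around).
On "blanket": the first step gives "lanketb", and the second then gives "vkxuodl".

vkxuodl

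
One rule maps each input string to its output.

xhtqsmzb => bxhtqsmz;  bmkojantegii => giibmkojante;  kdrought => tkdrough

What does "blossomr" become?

In each case the input is transformed by: move the first 3 characters to the end (rotate left by 3), then swap the front and back halves of the string.
On "blossomr": the first step gives "ssomrblo", and the second then gives "rblossom".

rblossom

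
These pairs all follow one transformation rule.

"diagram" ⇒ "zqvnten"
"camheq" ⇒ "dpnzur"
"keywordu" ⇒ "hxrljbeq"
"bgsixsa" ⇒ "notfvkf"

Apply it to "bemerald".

qorzreny

The rule is to shift every letter 13 places forward in the alphabet (wrapping around) — i.e. ROT13, then move the last character to the front.
For "bemerald" the result is "qorzreny".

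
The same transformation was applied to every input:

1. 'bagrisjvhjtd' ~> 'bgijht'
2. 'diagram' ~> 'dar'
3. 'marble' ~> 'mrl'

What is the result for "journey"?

jun

What's happening: move the last character to the front, then keep every other character starting from the second (positions 2nd, 4th, 6th, ...).
"journey" → "yjourne" → "jun".
(Check on "diagram": → "mdiagra" → "dar" ✓)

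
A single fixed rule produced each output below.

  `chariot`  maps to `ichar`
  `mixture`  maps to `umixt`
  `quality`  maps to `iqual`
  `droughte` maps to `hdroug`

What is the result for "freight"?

The rule is to delete the last 2 characters, then move the last character to the front.
On "freight": the first step gives "freig", and the second then gives "gfrei".

gfrei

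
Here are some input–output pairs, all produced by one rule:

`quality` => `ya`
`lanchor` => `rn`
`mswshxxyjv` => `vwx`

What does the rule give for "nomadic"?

cm

In each case the input is transformed by: move the last 2 characters to the front (rotate right by 2), then keep one character in every 3, starting at position 2 (positions 2nd, 5th, 8th, ...).
"nomadic" → "icnomad" → "cm".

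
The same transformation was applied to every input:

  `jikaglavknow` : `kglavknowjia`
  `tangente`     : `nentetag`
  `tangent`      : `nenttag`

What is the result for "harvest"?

resthav

The rule is to move the first 3 characters to the end (rotate left by 3), then swap the first and last characters.
On "harvest": the first step gives "vesthar", and the second then gives "resthav".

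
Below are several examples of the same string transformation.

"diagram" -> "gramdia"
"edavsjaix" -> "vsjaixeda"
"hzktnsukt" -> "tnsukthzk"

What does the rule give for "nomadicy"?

The rule is to move the first 3 characters to the end (rotate left by 3).
For "nomadicy" the result is "adicynom".

adicynom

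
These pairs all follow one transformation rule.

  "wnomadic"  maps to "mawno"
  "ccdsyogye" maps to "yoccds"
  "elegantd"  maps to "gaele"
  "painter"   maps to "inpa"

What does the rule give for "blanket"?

anbl

In each case the input is transformed by: delete the last 3 characters, then move the last 2 characters to the front (rotate right by 2).
Doing the same to "blanket": "anbl".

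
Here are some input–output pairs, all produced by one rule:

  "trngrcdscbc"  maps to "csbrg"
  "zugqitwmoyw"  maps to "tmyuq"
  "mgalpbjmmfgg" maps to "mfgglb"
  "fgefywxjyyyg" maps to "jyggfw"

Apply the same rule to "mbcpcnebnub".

nbubp

Each output is the input with this applied: keep every other character starting from the second (positions 2nd, 4th, 6th, ...), then move the last 3 characters to the front (rotate right by 3).
Applying both steps to "mbcpcnebnub": "bpnbu", then "nbubp".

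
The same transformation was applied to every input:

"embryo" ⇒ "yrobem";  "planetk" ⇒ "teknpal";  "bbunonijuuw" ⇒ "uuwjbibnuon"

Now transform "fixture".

The rule is to move the last 2 characters to the front (rotate right by 2), then take characters alternately from the front and the back (1st, last, 2nd, 2nd-last, ...).
Applying that to "fixture" gives "ruetfxi".

ruetfxi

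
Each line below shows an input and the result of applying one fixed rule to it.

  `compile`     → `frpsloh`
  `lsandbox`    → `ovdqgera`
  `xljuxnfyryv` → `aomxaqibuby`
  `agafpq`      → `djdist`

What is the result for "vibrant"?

yleudqw

Each output is the input with this applied: shift every letter 3 places forward in the alphabet (wrapping around).
Applying that to "vibrant" gives "yleudqw".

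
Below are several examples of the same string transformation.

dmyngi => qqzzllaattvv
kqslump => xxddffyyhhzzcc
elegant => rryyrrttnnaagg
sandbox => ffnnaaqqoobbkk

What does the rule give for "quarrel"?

Rule — double every character, then shift every letter 13 places forward in the alphabet (wrapping around) — i.e. ROT13.
Starting from "quarrel": after the first operation, "qquuaarrrreell"; after the second, "ddhhnneeeerryy".
(Check on "kqslump": → "kkqqsslluummpp" → "xxddffyyhhzzcc" ✓)

ddhhnneeeerryy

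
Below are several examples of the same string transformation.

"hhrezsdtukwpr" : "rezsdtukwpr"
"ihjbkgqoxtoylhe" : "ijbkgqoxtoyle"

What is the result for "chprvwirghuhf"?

cprvwirguf

The rule is to remove every "h".
Doing the same to "chprvwirghuhf": "cprvwirguf".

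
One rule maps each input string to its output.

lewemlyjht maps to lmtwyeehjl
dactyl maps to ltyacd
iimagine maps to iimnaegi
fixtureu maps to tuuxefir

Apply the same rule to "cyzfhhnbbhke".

Each output is the input with this applied: sort the characters into alphabetical order, then swap the front and back halves of the string.
For "cyzfhhnbbhke", step one produces "bbcefhhhknyz"; step two turns that into "hhknyzbbcefh".

hhknyzbbcefh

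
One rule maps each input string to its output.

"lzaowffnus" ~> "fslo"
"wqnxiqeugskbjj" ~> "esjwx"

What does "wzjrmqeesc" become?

ecwr

The pattern: keep one character in every 3, starting at position 1 (positions 1st, 4th, 7th, ...), then move the first 2 characters to the end (rotate left by 2).
"wzjrmqeesc" → "wrec" → "ecwr".
(Check on "lzaowffnus": → "lofs" → "fslo" ✓)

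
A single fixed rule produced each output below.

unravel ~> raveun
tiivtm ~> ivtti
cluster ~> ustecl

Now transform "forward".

rwarfo

The rule is to delete the last character, then move the first 2 characters to the end (rotate left by 2).
So "forward" becomes "rwarfo".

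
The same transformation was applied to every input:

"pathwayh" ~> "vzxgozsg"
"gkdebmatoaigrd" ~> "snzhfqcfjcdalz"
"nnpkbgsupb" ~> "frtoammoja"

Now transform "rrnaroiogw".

nhnfvqqmzq

In each case the input is transformed by: swap the front and back halves of the string, then shift every letter 1 place backward in the alphabet (wrapping around).
Applying both steps to "rrnaroiogw": "oiogwrrnar", then "nhnfvqqmzq".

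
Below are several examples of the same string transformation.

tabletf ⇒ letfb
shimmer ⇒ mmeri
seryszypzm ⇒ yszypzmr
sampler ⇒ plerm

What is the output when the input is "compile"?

pilem

Looking at the pairs, the operation is to delete the first 2 characters, then move the first character to the end.
Working it through for "compile": intermediate "mpile", final "pilem".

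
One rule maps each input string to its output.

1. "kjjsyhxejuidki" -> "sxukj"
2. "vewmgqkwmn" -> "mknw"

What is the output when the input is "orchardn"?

The rule is to move the first 3 characters to the end (rotate left by 3), then keep one character in every 3, starting at position 1 (positions 1st, 4th, 7th, ...).
So "orchardn" becomes "hdr".

hdr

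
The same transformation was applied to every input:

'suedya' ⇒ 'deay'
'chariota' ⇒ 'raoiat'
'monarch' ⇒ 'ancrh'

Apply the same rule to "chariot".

raoit

Rule — delete the first 2 characters, then swap each adjacent pair of characters (1↔2, 3↔4, ...).
Applying both steps to "chariot": "ariot", then "raoit".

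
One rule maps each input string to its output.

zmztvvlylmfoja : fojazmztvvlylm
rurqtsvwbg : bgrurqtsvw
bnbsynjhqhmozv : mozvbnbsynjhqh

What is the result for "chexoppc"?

cchexopp

The pattern: move the first 3 characters to the end (rotate left by 3), then swap the front and back halves of the string.
On "chexoppc": the first step gives "xoppcche", and the second then gives "cchexopp".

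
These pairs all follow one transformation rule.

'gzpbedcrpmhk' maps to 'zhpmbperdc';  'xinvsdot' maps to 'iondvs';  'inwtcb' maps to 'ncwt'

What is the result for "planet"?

lean

The transformation: take characters alternately from the front and the back (1st, last, 2nd, 2nd-last, ...), then delete the first 2 characters.
Starting from "planet": after the first operation, "ptlean"; after the second, "lean".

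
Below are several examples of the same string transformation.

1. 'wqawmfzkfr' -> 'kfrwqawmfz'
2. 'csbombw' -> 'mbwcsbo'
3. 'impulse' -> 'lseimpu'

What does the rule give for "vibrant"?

In each case the input is transformed by: move the last 3 characters to the front (rotate right by 3).
On "vibrant" that produces "antvibr".

antvibr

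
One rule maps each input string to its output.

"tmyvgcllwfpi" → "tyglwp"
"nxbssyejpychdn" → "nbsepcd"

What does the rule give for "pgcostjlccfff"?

pcsjcff

The transformation: keep every other character starting from the first (positions 1st, 3rd, 5th, ...).
On "pgcostjlccfff" that produces "pcsjcff".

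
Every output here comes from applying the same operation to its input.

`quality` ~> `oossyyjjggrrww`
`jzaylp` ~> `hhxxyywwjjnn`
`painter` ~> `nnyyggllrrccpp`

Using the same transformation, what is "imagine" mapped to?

What's happening: double every character, then shift every letter 2 places backward in the alphabet (wrapping around).
On "imagine": the first step gives "iimmaaggiinnee", and the second then gives "ggkkyyeeggllcc".

ggkkyyeeggllcc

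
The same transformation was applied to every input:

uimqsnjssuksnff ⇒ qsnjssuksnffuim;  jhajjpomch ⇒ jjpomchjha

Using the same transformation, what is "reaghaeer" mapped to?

Each output is the input with this applied: move the first 3 characters to the end (rotate left by 3).
Applying that to "reaghaeer" gives "ghaeerrea".

ghaeerrea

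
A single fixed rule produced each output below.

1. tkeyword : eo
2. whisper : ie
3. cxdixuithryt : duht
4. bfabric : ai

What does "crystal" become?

The rule is to keep one character in every 3, starting at position 3 (positions 3rd, 6th, 9th, ...).
Doing the same to "crystal": "ya".

ya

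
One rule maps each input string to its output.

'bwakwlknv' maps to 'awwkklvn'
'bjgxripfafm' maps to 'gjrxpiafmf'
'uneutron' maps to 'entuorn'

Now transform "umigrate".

The transformation: delete the first character, then swap each adjacent pair of characters (1↔2, 3↔4, ...).
For "umigrate" the result is "imrgtae".

imrgtae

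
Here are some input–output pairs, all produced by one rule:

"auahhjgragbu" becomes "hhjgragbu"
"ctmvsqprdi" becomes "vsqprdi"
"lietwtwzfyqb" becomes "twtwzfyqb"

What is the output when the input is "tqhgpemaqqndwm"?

Looking at the pairs, the operation is to delete the first 3 characters.
So "tqhgpemaqqndwm" becomes "gpemaqqndwm".

gpemaqqndwm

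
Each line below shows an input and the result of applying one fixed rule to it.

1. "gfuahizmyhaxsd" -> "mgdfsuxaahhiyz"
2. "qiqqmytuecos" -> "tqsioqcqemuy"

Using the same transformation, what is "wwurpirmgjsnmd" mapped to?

mwdwmunrspjigr

In each case the input is transformed by: take characters alternately from the front and the back (1st, last, 2nd, 2nd-last, ...), then move the last character to the front.
Starting from "wwurpirmgjsnmd": after the first operation, "wdwmunrspjigrm"; after the second, "mwdwmunrspjigr".
(Check on "gfuahizmyhaxsd": → "gdfsuxaahhiyzm" → "mgdfsuxaahhiyz" ✓)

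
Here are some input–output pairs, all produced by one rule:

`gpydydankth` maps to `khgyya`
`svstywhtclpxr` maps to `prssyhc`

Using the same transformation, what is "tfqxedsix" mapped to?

In each case the input is transformed by: keep every other character starting from the first (positions 1st, 3rd, 5th, ...), then move the last 2 characters to the front (rotate right by 2).
On "tfqxedsix": the first step gives "tqesx", and the second then gives "sxtqe".

sxtqe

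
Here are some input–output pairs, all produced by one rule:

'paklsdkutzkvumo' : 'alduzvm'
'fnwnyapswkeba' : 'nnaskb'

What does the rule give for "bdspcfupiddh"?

dpfpdh

Each output is the input with this applied: keep every other character starting from the second (positions 2nd, 4th, 6th, ...).
On "bdspcfupiddh" that produces "dpfpdh".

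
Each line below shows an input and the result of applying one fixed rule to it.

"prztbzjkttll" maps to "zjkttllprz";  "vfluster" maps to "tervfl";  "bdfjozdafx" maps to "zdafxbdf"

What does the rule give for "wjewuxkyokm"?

xkyokmwje

The pattern: move the first 3 characters to the end (rotate left by 3), then delete the first 2 characters.
Working it through for "wjewuxkyokm": intermediate "wuxkyokmwje", final "xkyokmwje".
(Check on "vfluster": → "ustervfl" → "tervfl" ✓)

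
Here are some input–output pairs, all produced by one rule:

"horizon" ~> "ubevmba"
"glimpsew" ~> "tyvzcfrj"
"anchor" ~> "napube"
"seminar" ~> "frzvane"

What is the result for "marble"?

The rule is to shift every letter 13 places forward in the alphabet (wrapping around) — i.e. ROT13.
For "marble" the result is "zneoyr".

zneoyr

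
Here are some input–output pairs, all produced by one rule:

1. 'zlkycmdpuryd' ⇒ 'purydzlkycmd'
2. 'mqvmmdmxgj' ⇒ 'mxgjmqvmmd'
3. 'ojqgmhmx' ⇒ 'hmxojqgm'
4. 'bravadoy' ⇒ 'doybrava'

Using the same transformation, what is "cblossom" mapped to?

What's happening: move the first character to the end, then swap the front and back halves of the string.
"cblossom" → "blossomc" → "somcblos".

somcblos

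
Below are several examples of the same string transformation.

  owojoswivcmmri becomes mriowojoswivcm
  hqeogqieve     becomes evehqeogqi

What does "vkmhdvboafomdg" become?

mdgvkmhdvboafo

In each case the input is transformed by: move the last 3 characters to the front (rotate right by 3).
Applying that to "vkmhdvboafomdg" gives "mdgvkmhdvboafo".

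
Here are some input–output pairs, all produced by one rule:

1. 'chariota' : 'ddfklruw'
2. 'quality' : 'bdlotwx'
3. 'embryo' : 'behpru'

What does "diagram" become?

ddgjlpu

Rule — shift every letter 3 places forward in the alphabet (wrapping around), then sort the characters into alphabetical order.
On "diagram" that produces "ddgjlpu".
(Check on "embryo": → "hpeubr" → "behpru" ✓)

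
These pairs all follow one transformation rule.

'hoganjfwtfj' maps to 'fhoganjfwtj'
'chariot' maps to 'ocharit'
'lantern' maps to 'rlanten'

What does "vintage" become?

gvintae

Looking at the pairs, the operation is to move the last character to the front, then swap the first and last characters.
For "vintage", step one produces "evintag"; step two turns that into "gvintae".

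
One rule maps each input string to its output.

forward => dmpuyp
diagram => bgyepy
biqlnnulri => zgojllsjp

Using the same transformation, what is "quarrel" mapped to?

osyppc

Rule — delete the last character, then shift every letter 2 places backward in the alphabet (wrapping around).
On "quarrel": the first step gives "quarre", and the second then gives "osyppc".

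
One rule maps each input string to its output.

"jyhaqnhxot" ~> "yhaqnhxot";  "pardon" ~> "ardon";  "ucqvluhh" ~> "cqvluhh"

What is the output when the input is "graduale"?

Looking at the pairs, the operation is to delete the first character.
For "graduale" the result is "raduale".

raduale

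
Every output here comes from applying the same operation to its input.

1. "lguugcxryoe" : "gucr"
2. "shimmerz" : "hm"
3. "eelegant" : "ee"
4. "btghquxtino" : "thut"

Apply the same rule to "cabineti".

ai

In each case the input is transformed by: delete the last 3 characters, then keep every other character starting from the second (positions 2nd, 4th, 6th, ...).
Working it through for "cabineti": intermediate "cabin", final "ai".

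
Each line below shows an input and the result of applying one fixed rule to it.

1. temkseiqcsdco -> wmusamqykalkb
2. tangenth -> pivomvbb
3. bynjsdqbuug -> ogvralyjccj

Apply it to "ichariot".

Looking at the pairs, the operation is to swap the first and last characters, then shift every letter 8 places forward in the alphabet (wrapping around).
So "ichariot" becomes "bkpizqwq".

bkpizqwq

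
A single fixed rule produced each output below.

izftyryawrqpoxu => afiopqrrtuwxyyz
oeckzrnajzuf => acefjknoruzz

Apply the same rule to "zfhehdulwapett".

adeefhhlpttuwz

The pattern: sort the characters into alphabetical order.
So "zfhehdulwapett" becomes "adeefhhlpttuwz".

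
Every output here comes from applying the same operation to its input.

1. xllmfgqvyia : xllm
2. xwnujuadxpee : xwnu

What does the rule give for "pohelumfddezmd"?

pohe

In each case the input is transformed by: keep only the first 4 characters.
Doing the same to "pohelumfddezmd": "pohe".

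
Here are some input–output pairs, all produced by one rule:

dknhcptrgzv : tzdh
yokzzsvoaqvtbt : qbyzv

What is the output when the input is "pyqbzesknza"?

szpb

What's happening: keep one character in every 3, starting at position 1 (positions 1st, 4th, 7th, ...), then move the last 2 characters to the front (rotate right by 2).
On "pyqbzesknza": the first step gives "pbsz", and the second then gives "szpb".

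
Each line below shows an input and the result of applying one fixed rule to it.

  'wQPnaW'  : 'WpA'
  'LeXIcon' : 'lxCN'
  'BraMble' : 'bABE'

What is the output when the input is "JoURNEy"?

junY

Each output is the input with this applied: keep every other character starting from the first (positions 1st, 3rd, 5th, ...), then flip the case of every letter.
Starting from "JoURNEy": after the first operation, "JUNy"; after the second, "junY".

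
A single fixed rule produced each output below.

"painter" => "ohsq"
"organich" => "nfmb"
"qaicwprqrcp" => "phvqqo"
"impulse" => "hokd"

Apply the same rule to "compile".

In each case the input is transformed by: keep every other character starting from the first (positions 1st, 3rd, 5th, ...), then shift every letter 1 place backward in the alphabet (wrapping around).
For "compile", step one produces "cmie"; step two turns that into "blhd".

blhd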